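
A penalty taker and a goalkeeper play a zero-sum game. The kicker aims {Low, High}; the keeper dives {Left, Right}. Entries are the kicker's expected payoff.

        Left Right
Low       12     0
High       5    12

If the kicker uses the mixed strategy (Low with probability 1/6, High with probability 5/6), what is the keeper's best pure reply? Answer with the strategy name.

If the keeper plays Left, the kicker's expected payoff is (1/6)·12 + (5/6)·5 = 37/6.
If the keeper plays Right, the kicker's expected payoff is (1/6)·0 + (5/6)·12 = 10.
The keeper minimizes the kicker's payoff; the smallest is 37/6, so the best response is Left.

Left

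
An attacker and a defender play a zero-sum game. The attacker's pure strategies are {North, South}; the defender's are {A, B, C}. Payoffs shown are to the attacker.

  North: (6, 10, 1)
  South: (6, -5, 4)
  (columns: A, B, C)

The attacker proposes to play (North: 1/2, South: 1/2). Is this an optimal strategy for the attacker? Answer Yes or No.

Against A this mix gives (1/2)·6 + (1/2)·6 = 6.
Against B this mix gives (1/2)·10 + (1/2)·(-5) = 5/2.
Against C this mix gives (1/2)·1 + (1/2)·4 = 5/2.
All of the defender's active replies (B, C) yield 5/2, and no column does worse for the attacker. The mix makes the defender indifferent and guarantees 5/2, so it is optimal.

Yes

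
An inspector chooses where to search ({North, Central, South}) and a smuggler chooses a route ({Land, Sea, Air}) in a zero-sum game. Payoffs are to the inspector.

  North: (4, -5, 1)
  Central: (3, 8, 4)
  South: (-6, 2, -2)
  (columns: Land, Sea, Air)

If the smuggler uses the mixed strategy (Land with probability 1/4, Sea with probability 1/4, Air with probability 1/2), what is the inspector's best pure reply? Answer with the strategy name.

Expected payoff of North: (1/4)·4 + (1/4)·(-5) + (1/2)·1 = 1/4.
Expected payoff of Central: (1/4)·3 + (1/4)·8 + (1/2)·4 = 19/4.
Expected payoff of South: (1/4)·(-6) + (1/4)·2 + (1/2)·(-2) = -2.
The largest is 19/4, so the inspector's best response is Central.

Central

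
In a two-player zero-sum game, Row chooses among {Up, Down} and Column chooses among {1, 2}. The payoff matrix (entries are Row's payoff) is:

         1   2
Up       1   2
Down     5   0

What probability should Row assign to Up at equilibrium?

Row minima: Up → 1, Down → 0; maximin = 1.
Column maxima: 1 → 5, 2 → 2; minimax = 2.
1 ≠ 2, so there is no saddle point; optimal play is mixed.
Let Row play Up with probability p. Expected payoff against 1: 1p + 5(1−p) = −4p + 5; against 2: 2p + 0(1−p) = 2p.
Setting these equal: −4p + 5 = 2p ⇒ −6p = -5 ⇒ p = 5/6, and the value is (-4)·(5/6) + 5 = 5/3.
For Column: with q = P(1), equating Up's and Down's payoffs gives −q + 2 = 5q ⇒ q = 1/3.

5/6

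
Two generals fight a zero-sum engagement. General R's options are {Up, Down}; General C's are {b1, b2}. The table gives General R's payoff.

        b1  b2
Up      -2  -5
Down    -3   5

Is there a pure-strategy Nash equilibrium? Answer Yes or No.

Row minima: Up → -5, Down → -3; maximin = -3.
Column maxima: b1 → -2, b2 → 5; minimax = -2.
-3 ≠ -2, so no pure-strategy equilibrium exists.

No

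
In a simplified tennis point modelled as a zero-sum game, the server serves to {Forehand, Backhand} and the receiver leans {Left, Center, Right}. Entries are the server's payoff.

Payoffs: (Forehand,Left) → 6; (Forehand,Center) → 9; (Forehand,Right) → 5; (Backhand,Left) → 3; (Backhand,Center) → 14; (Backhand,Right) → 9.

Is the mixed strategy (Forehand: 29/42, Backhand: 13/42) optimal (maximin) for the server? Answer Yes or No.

No

Against Left this mix gives (29/42)·6 + (13/42)·3 = 71/14.
Against Center this mix gives (29/42)·9 + (13/42)·14 = 443/42.
Against Right this mix gives (29/42)·5 + (13/42)·9 = 131/21.
The receiver will play Left, holding the server to 71/14. Shifting weight toward the row that does better against Left would raise this floor (the equalizing mix achieves 39/7 against both Left and Right), so the proposed strategy is not optimal.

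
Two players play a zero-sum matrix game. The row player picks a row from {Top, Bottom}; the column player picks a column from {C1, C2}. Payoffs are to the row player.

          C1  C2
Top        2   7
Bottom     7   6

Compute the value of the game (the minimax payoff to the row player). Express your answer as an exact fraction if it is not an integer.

Row minima: Top → 2, Bottom → 6; maximin = 6.
Column maxima: C1 → 7, C2 → 7; minimax = 7.
6 ≠ 7, so there is no saddle point; optimal play is mixed.
Let the row player play Top with probability p. Expected payoff against C1: 2p + 7(1−p) = −5p + 7; against C2: 7p + 6(1−p) = p + 6.
Setting these equal: −5p + 7 = p + 6 ⇒ −6p = -1 ⇒ p = 1/6, and the value is (-5)·(1/6) + 7 = 37/6.
For the column player: with q = P(C1), equating Top's and Bottom's payoffs gives −5q + 7 = q + 6 ⇒ q = 1/6.

37/6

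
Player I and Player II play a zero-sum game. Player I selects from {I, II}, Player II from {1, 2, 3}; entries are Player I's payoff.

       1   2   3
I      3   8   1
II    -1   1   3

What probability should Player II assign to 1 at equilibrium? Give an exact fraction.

Row minima: I → 1, II → -1; maximin = 1.
Column maxima: 1 → 3, 2 → 8, 3 → 3; minimax = 3.
1 ≠ 3, so there is no saddle point; optimal play is mixed.
2 is strictly dominated by 1 (it gives Player I strictly more in every row), so Player II never plays it.
On the remaining 2×2 (I, II vs 1, 3):
Let Player I play I with probability p. Expected payoff against 1: 3p + (-1)(1−p) = 4p − 1; against 3: 1p + 3(1−p) = −2p + 3.
Setting these equal: 4p − 1 = −2p + 3 ⇒ 6p = 4 ⇒ p = 2/3, and the value is (4)·(2/3) − 1 = 5/3.
For Player II: with q = P(1), equating I's and II's payoffs gives 2q + 1 = −4q + 3 ⇒ q = 1/3.

1/3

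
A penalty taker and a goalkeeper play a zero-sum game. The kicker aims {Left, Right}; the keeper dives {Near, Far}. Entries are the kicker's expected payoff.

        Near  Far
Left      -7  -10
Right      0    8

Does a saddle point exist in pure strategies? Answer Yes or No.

Yes

Row minima: Left → -10, Right → 0; maximin = 0.
Column maxima: Near → 0, Far → 8; minimax = 0.
maximin = minimax = 0, so a saddle point exists.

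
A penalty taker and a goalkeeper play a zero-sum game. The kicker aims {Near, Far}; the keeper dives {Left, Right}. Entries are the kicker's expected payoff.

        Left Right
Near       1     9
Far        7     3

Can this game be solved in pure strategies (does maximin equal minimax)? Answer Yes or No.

No

Row minima: Near → 1, Far → 3; maximin = 3.
Column maxima: Left → 7, Right → 9; minimax = 7.
3 ≠ 7, so no pure-strategy equilibrium exists.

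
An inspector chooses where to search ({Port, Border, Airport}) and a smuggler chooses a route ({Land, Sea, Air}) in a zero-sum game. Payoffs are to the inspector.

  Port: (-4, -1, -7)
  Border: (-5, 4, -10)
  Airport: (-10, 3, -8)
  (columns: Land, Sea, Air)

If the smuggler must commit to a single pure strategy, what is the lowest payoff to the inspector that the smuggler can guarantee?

-7

Column maxima: Land → -4, Sea → 4, Air → -7.
The smallest of these is -7.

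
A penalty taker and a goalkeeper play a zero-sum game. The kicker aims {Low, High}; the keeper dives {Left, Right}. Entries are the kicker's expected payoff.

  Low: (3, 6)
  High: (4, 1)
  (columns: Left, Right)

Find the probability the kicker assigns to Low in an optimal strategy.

Row minima: Low → 3, High → 1; maximin = 3.
Column maxima: Left → 4, Right → 6; minimax = 4.
3 ≠ 4, so there is no saddle point; optimal play is mixed.
Let the kicker play Low with probability p. Expected payoff against Left: 3p + 4(1−p) = −p + 4; against Right: 6p + 1(1−p) = 5p + 1.
Setting these equal: −p + 4 = 5p + 1 ⇒ −6p = -3 ⇒ p = 1/2, and the value is (-1)·(1/2) + 4 = 7/2.
For the keeper: with q = P(Left), equating Low's and High's payoffs gives −3q + 6 = 3q + 1 ⇒ q = 5/6.

1/2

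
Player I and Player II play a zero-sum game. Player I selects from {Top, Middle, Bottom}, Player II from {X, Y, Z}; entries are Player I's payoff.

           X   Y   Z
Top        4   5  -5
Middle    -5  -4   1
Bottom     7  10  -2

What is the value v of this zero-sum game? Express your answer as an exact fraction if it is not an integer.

Row minima: Top → -5, Middle → -5, Bottom → -2; maximin = -2.
Column maxima: X → 7, Y → 10, Z → 1; minimax = 1.
-2 ≠ 1, so there is no saddle point; optimal play is mixed.
Top is strictly dominated by Bottom, so Player I never plays it.
Y is strictly dominated by X (it gives Player I strictly more in every row), so Player II never plays it.
On the remaining 2×2 (Middle, Bottom vs X, Z):
Let Player I play Middle with probability p. Expected payoff against X: (-5)p + 7(1−p) = −12p + 7; against Z: 1p + (-2)(1−p) = 3p − 2.
Setting these equal: −12p + 7 = 3p − 2 ⇒ −15p = -9 ⇒ p = 3/5, and the value is (-12)·(3/5) + 7 = -1/5.
For Player II: with q = P(X), equating Middle's and Bottom's payoffs gives −6q + 1 = 9q − 2 ⇒ q = 1/5.

-1/5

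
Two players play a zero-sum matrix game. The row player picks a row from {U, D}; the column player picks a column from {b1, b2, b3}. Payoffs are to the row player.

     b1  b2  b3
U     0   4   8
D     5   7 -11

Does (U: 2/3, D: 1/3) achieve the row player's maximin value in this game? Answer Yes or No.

Against b1 this mix gives (2/3)·0 + (1/3)·5 = 5/3.
Against b2 this mix gives (2/3)·4 + (1/3)·7 = 5.
Against b3 this mix gives (2/3)·8 + (1/3)·(-11) = 5/3.
All of the column player's active replies (b1, b3) yield 5/3, and no column does worse for the row player. The mix makes the column player indifferent and guarantees 5/3, so it is optimal.

Yes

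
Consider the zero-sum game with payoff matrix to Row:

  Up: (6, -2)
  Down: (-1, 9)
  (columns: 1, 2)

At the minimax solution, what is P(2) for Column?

Row minima: Up → -2, Down → -1; maximin = -1.
Column maxima: 1 → 6, 2 → 9; minimax = 6.
-1 ≠ 6, so there is no saddle point; optimal play is mixed.
Let Row play Up with probability p. Expected payoff against 1: 6p + (-1)(1−p) = 7p − 1; against 2: (-2)p + 9(1−p) = −11p + 9.
Setting these equal: 7p − 1 = −11p + 9 ⇒ 18p = 10 ⇒ p = 5/9, and the value is (7)·(5/9) − 1 = 26/9.
For Column: with q = P(1), equating Up's and Down's payoffs gives 8q − 2 = −10q + 9 ⇒ q = 11/18.

7/18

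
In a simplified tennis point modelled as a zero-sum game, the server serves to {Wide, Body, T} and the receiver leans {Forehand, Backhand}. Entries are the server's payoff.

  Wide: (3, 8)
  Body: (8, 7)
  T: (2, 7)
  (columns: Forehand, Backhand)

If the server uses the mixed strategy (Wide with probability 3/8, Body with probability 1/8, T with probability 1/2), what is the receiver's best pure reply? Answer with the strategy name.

If the receiver plays Forehand, the server's expected payoff is (3/8)·3 + (1/8)·8 + (1/2)·2 = 25/8.
If the receiver plays Backhand, the server's expected payoff is (3/8)·8 + (1/8)·7 + (1/2)·7 = 59/8.
The receiver minimizes the server's payoff; the smallest is 25/8, so the best response is Forehand.

Forehand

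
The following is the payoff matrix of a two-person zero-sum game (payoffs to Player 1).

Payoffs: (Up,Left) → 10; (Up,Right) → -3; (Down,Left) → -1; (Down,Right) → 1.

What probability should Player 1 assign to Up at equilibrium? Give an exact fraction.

Row minima: Up → -3, Down → -1; maximin = -1.
Column maxima: Left → 10, Right → 1; minimax = 1.
-1 ≠ 1, so there is no saddle point; optimal play is mixed.
Let Player 1 play Up with probability p. Expected payoff against Left: 10p + (-1)(1−p) = 11p − 1; against Right: (-3)p + 1(1−p) = −4p + 1.
Setting these equal: 11p − 1 = −4p + 1 ⇒ 15p = 2 ⇒ p = 2/15, and the value is (11)·(2/15) − 1 = 7/15.
For Player 2: with q = P(Left), equating Up's and Down's payoffs gives 13q − 3 = −2q + 1 ⇒ q = 4/15.

2/15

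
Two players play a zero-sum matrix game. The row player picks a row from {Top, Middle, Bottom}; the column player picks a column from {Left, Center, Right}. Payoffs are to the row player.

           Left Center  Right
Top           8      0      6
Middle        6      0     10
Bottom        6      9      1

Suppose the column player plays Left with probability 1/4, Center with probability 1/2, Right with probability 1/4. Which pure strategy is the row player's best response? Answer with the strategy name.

Expected payoff of Top: (1/4)·8 + (1/2)·0 + (1/4)·6 = 7/2.
Expected payoff of Middle: (1/4)·6 + (1/2)·0 + (1/4)·10 = 4.
Expected payoff of Bottom: (1/4)·6 + (1/2)·9 + (1/4)·1 = 25/4.
The largest is 25/4, so the row player's best response is Bottom.

Bottom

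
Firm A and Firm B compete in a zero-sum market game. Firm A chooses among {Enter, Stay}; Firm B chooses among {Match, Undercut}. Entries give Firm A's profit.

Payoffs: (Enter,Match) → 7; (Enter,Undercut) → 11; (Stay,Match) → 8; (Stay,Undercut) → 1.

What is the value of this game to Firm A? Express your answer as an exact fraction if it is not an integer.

81/11

Row minima: Enter → 7, Stay → 1; maximin = 7.
Column maxima: Match → 8, Undercut → 11; minimax = 8.
7 ≠ 8, so there is no saddle point; optimal play is mixed.
Let Firm A play Enter with probability p. Expected payoff against Match: 7p + 8(1−p) = −p + 8; against Undercut: 11p + 1(1−p) = 10p + 1.
Setting these equal: −p + 8 = 10p + 1 ⇒ −11p = -7 ⇒ p = 7/11, and the value is (-1)·(7/11) + 8 = 81/11.
For Firm B: with q = P(Match), equating Enter's and Stay's payoffs gives −4q + 11 = 7q + 1 ⇒ q = 10/11.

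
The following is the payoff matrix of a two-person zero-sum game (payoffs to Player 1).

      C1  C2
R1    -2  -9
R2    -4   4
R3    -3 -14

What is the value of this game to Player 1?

Row minima: R1 → -9, R2 → -4, R3 → -14; maximin = -4.
Column maxima: C1 → -2, C2 → 4; minimax = -2.
-4 ≠ -2, so there is no saddle point; optimal play is mixed.
R3 is strictly dominated by R1, so Player 1 never plays it.
On the remaining 2×2 (R1, R2 vs C1, C2):
Let Player 1 play R1 with probability p. Expected payoff against C1: (-2)p + (-4)(1−p) = 2p − 4; against C2: (-9)p + 4(1−p) = −13p + 4.
Setting these equal: 2p − 4 = −13p + 4 ⇒ 15p = 8 ⇒ p = 8/15, and the value is (2)·(8/15) − 4 = -44/15.
For Player 2: with q = P(C1), equating R1's and R2's payoffs gives 7q − 9 = −8q + 4 ⇒ q = 13/15.

-44/15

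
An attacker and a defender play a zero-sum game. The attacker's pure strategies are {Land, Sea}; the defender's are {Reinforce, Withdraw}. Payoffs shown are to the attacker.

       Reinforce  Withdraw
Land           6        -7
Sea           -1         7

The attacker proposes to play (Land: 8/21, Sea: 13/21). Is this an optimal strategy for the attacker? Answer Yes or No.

Against Reinforce this mix gives (8/21)·6 + (13/21)·(-1) = 5/3.
Against Withdraw this mix gives (8/21)·(-7) + (13/21)·7 = 5/3.
All of the defender's active replies (Reinforce, Withdraw) yield 5/3, and no column does worse for the attacker. The mix makes the defender indifferent and guarantees 5/3, so it is optimal.

Yes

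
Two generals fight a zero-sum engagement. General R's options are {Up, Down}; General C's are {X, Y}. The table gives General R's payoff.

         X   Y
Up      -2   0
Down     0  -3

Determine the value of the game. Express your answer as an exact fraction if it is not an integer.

-6/5

Row minima: Up → -2, Down → -3; maximin = -2.
Column maxima: X → 0, Y → 0; minimax = 0.
-2 ≠ 0, so there is no saddle point; optimal play is mixed.
Let General R play Up with probability p. Expected payoff against X: (-2)p + 0(1−p) = −2p; against Y: 0p + (-3)(1−p) = 3p − 3.
Setting these equal: −2p = 3p − 3 ⇒ −5p = -3 ⇒ p = 3/5, and the value is (-2)·(3/5) = -6/5.
For General C: with q = P(X), equating Up's and Down's payoffs gives −2q = 3q − 3 ⇒ q = 3/5.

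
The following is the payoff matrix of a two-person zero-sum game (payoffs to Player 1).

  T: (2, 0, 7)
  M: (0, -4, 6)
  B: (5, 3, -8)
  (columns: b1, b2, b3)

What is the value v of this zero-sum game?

Row minima: T → 0, M → -4, B → -8; maximin = 0.
Column maxima: b1 → 5, b2 → 3, b3 → 7; minimax = 3.
0 ≠ 3, so there is no saddle point; optimal play is mixed.
M is strictly dominated by T, so Player 1 never plays it.
b1 is strictly dominated by b2 (it gives Player 1 strictly more in every row), so Player 2 never plays it.
On the remaining 2×2 (T, B vs b2, b3):
Let Player 1 play T with probability p. Expected payoff against b2: 0p + 3(1−p) = −3p + 3; against b3: 7p + (-8)(1−p) = 15p − 8.
Setting these equal: −3p + 3 = 15p − 8 ⇒ −18p = -11 ⇒ p = 11/18, and the value is (-3)·(11/18) + 3 = 7/6.
For Player 2: with q = P(b2), equating T's and B's payoffs gives −7q + 7 = 11q − 8 ⇒ q = 5/6.

7/6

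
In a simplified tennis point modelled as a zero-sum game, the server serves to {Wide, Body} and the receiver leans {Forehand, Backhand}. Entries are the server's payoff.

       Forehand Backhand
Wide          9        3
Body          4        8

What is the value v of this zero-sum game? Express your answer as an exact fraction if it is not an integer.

Row minima: Wide → 3, Body → 4; maximin = 4.
Column maxima: Forehand → 9, Backhand → 8; minimax = 8.
4 ≠ 8, so there is no saddle point; optimal play is mixed.
Let the server play Wide with probability p. Expected payoff against Forehand: 9p + 4(1−p) = 5p + 4; against Backhand: 3p + 8(1−p) = −5p + 8.
Setting these equal: 5p + 4 = −5p + 8 ⇒ 10p = 4 ⇒ p = 2/5, and the value is (5)·(2/5) + 4 = 6.
For the receiver: with q = P(Forehand), equating Wide's and Body's payoffs gives 6q + 3 = −4q + 8 ⇒ q = 1/2.

6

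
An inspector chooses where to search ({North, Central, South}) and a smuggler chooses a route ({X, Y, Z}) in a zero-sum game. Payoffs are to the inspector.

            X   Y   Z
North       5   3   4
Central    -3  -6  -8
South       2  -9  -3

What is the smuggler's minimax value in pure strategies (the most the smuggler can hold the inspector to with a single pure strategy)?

Column maxima: X → 5, Y → 3, Z → 4.
The smallest of these is 3.

3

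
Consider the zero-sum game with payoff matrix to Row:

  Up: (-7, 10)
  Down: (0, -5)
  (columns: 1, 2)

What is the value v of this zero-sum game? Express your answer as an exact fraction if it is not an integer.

Row minima: Up → -7, Down → -5; maximin = -5.
Column maxima: 1 → 0, 2 → 10; minimax = 0.
-5 ≠ 0, so there is no saddle point; optimal play is mixed.
Let Row play Up with probability p. Expected payoff against 1: (-7)p + 0(1−p) = −7p; against 2: 10p + (-5)(1−p) = 15p − 5.
Setting these equal: −7p = 15p − 5 ⇒ −22p = -5 ⇒ p = 5/22, and the value is (-7)·(5/22) = -35/22.
For Column: with q = P(1), equating Up's and Down's payoffs gives −17q + 10 = 5q − 5 ⇒ q = 15/22.

-35/22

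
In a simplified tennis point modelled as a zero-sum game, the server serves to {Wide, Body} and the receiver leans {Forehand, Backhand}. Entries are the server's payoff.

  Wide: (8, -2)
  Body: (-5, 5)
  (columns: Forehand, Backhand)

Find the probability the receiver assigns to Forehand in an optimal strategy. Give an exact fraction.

Row minima: Wide → -2, Body → -5; maximin = -2.
Column maxima: Forehand → 8, Backhand → 5; minimax = 5.
-2 ≠ 5, so there is no saddle point; optimal play is mixed.
Let the server play Wide with probability p. Expected payoff against Forehand: 8p + (-5)(1−p) = 13p − 5; against Backhand: (-2)p + 5(1−p) = −7p + 5.
Setting these equal: 13p − 5 = −7p + 5 ⇒ 20p = 10 ⇒ p = 1/2, and the value is (13)·(1/2) − 5 = 3/2.
For the receiver: with q = P(Forehand), equating Wide's and Body's payoffs gives 10q − 2 = −10q + 5 ⇒ q = 7/20.

7/20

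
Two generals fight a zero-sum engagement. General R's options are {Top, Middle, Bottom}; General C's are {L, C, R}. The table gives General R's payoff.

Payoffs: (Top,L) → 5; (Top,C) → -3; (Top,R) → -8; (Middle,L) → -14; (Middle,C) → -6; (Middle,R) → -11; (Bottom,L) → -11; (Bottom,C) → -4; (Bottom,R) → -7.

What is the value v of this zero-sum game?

-123/17

Row minima: Top → -8, Middle → -14, Bottom → -11; maximin = -8.
Column maxima: L → 5, C → -3, R → -7; minimax = -7.
-8 ≠ -7, so there is no saddle point; optimal play is mixed.
Middle is strictly dominated by Top, so General R never plays it.
C is strictly dominated by R (it gives General R strictly more in every row), so General C never plays it.
On the remaining 2×2 (Top, Bottom vs L, R):
Let General R play Top with probability p. Expected payoff against L: 5p + (-11)(1−p) = 16p − 11; against R: (-8)p + (-7)(1−p) = −p − 7.
Setting these equal: 16p − 11 = −p − 7 ⇒ 17p = 4 ⇒ p = 4/17, and the value is (16)·(4/17) − 11 = -123/17.
For General C: with q = P(L), equating Top's and Bottom's payoffs gives 13q − 8 = −4q − 7 ⇒ q = 1/17.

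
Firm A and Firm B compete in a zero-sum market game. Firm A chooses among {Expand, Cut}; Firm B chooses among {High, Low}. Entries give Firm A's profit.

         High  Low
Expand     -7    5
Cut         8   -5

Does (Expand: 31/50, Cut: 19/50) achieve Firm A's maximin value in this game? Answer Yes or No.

Against High this mix gives (31/50)·(-7) + (19/50)·8 = -13/10.
Against Low this mix gives (31/50)·5 + (19/50)·(-5) = 6/5.
Firm B will play High, holding Firm A to -13/10. Shifting weight toward the row that does better against High would raise this floor (the equalizing mix achieves 1/5 against both High and Low), so the proposed strategy is not optimal.

No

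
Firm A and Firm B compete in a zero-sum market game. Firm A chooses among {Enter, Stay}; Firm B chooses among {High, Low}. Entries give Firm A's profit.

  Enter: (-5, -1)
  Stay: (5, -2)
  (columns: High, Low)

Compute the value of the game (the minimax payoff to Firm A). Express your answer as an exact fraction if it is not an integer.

Row minima: Enter → -5, Stay → -2; maximin = -2.
Column maxima: High → 5, Low → -1; minimax = -1.
-2 ≠ -1, so there is no saddle point; optimal play is mixed.
Let Firm A play Enter with probability p. Expected payoff against High: (-5)p + 5(1−p) = −10p + 5; against Low: (-1)p + (-2)(1−p) = p − 2.
Setting these equal: −10p + 5 = p − 2 ⇒ −11p = -7 ⇒ p = 7/11, and the value is (-10)·(7/11) + 5 = -15/11.
For Firm B: with q = P(High), equating Enter's and Stay's payoffs gives −4q − 1 = 7q − 2 ⇒ q = 1/11.

-15/11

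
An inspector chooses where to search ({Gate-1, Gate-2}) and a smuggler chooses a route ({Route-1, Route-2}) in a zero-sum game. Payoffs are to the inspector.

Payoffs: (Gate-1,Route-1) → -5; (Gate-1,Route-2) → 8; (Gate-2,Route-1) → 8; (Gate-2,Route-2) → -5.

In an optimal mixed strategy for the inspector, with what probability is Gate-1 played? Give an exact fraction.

1/2

Row minima: Gate-1 → -5, Gate-2 → -5; maximin = -5.
Column maxima: Route-1 → 8, Route-2 → 8; minimax = 8.
-5 ≠ 8, so there is no saddle point; optimal play is mixed.
Let the inspector play Gate-1 with probability p. Expected payoff against Route-1: (-5)p + 8(1−p) = −13p + 8; against Route-2: 8p + (-5)(1−p) = 13p − 5.
Setting these equal: −13p + 8 = 13p − 5 ⇒ −26p = -13 ⇒ p = 1/2, and the value is (-13)·(1/2) + 8 = 3/2.
For the smuggler: with q = P(Route-1), equating Gate-1's and Gate-2's payoffs gives −13q + 8 = 13q − 5 ⇒ q = 1/2.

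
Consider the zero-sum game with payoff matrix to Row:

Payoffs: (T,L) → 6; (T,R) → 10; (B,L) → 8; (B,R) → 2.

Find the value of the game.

34/5

Row minima: T → 6, B → 2; maximin = 6.
Column maxima: L → 8, R → 10; minimax = 8.
6 ≠ 8, so there is no saddle point; optimal play is mixed.
Let Row play T with probability p. Expected payoff against L: 6p + 8(1−p) = −2p + 8; against R: 10p + 2(1−p) = 8p + 2.
Setting these equal: −2p + 8 = 8p + 2 ⇒ −10p = -6 ⇒ p = 3/5, and the value is (-2)·(3/5) + 8 = 34/5.
For Column: with q = P(L), equating T's and B's payoffs gives −4q + 10 = 6q + 2 ⇒ q = 4/5.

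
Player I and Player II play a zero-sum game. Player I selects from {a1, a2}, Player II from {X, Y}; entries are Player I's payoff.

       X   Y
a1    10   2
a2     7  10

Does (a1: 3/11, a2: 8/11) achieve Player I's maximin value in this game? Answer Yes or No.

Against X this mix gives (3/11)·10 + (8/11)·7 = 86/11.
Against Y this mix gives (3/11)·2 + (8/11)·10 = 86/11.
All of Player II's active replies (X, Y) yield 86/11, and no column does worse for Player I. The mix makes Player II indifferent and guarantees 86/11, so it is optimal.

Yes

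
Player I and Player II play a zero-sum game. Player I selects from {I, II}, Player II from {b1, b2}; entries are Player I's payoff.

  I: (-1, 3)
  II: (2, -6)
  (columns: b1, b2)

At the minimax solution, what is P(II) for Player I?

Row minima: I → -1, II → -6; maximin = -1.
Column maxima: b1 → 2, b2 → 3; minimax = 2.
-1 ≠ 2, so there is no saddle point; optimal play is mixed.
Let Player I play I with probability p. Expected payoff against b1: (-1)p + 2(1−p) = −3p + 2; against b2: 3p + (-6)(1−p) = 9p − 6.
Setting these equal: −3p + 2 = 9p − 6 ⇒ −12p = -8 ⇒ p = 2/3, and the value is (-3)·(2/3) + 2 = 0.
For Player II: with q = P(b1), equating I's and II's payoffs gives −4q + 3 = 8q − 6 ⇒ q = 3/4.

1/3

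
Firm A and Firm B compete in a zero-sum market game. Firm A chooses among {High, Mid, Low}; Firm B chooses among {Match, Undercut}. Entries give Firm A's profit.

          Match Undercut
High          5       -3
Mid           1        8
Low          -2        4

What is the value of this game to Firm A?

Row minima: High → -3, Mid → 1, Low → -2; maximin = 1.
Column maxima: Match → 5, Undercut → 8; minimax = 5.
1 ≠ 5, so there is no saddle point; optimal play is mixed.
Low is strictly dominated by Mid, so Firm A never plays it.
On the remaining 2×2 (High, Mid vs Match, Undercut):
Let Firm A play High with probability p. Expected payoff against Match: 5p + 1(1−p) = 4p + 1; against Undercut: (-3)p + 8(1−p) = −11p + 8.
Setting these equal: 4p + 1 = −11p + 8 ⇒ 15p = 7 ⇒ p = 7/15, and the value is (4)·(7/15) + 1 = 43/15.
For Firm B: with q = P(Match), equating High's and Mid's payoffs gives 8q − 3 = −7q + 8 ⇒ q = 11/15.

43/15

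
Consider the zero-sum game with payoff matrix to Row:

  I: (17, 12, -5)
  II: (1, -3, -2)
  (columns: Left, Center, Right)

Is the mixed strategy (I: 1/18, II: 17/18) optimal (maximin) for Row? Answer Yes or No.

Yes

Against Left this mix gives (1/18)·17 + (17/18)·1 = 17/9.
Against Center this mix gives (1/18)·12 + (17/18)·(-3) = -13/6.
Against Right this mix gives (1/18)·(-5) + (17/18)·(-2) = -13/6.
All of Column's active replies (Center, Right) yield -13/6, and no column does worse for Row. The mix makes Column indifferent and guarantees -13/6, so it is optimal.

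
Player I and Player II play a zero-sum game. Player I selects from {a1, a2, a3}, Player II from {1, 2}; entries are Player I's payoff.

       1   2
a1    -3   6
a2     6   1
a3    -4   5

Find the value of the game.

Row minima: a1 → -3, a2 → 1, a3 → -4; maximin = 1.
Column maxima: 1 → 6, 2 → 6; minimax = 6.
1 ≠ 6, so there is no saddle point; optimal play is mixed.
a3 is strictly dominated by a1, so Player I never plays it.
On the remaining 2×2 (a1, a2 vs 1, 2):
Let Player I play a1 with probability p. Expected payoff against 1: (-3)p + 6(1−p) = −9p + 6; against 2: 6p + 1(1−p) = 5p + 1.
Setting these equal: −9p + 6 = 5p + 1 ⇒ −14p = -5 ⇒ p = 5/14, and the value is (-9)·(5/14) + 6 = 39/14.
For Player II: with q = P(1), equating a1's and a2's payoffs gives −9q + 6 = 5q + 1 ⇒ q = 5/14.

39/14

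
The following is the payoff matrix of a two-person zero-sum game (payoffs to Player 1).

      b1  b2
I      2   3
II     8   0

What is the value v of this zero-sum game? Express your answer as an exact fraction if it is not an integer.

Row minima: I → 2, II → 0; maximin = 2.
Column maxima: b1 → 8, b2 → 3; minimax = 3.
2 ≠ 3, so there is no saddle point; optimal play is mixed.
Let Player 1 play I with probability p. Expected payoff against b1: 2p + 8(1−p) = −6p + 8; against b2: 3p + 0(1−p) = 3p.
Setting these equal: −6p + 8 = 3p ⇒ −9p = -8 ⇒ p = 8/9, and the value is (-6)·(8/9) + 8 = 8/3.
For Player 2: with q = P(b1), equating I's and II's payoffs gives −q + 3 = 8q ⇒ q = 1/3.

8/3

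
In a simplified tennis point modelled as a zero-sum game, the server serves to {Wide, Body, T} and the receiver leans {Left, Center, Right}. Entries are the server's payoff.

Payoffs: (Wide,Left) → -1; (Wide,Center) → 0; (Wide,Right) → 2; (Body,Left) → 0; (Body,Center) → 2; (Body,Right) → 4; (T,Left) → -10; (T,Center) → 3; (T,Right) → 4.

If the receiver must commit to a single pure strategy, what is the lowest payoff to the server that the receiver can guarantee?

0

Column maxima: Left → 0, Center → 3, Right → 4.
The smallest of these is 0.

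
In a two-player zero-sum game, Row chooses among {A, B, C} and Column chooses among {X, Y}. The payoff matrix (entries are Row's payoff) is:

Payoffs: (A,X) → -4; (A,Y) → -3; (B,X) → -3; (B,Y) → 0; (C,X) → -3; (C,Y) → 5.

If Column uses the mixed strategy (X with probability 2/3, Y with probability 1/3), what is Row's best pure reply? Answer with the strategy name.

C

Expected payoff of A: (2/3)·(-4) + (1/3)·(-3) = -11/3.
Expected payoff of B: (2/3)·(-3) + (1/3)·0 = -2.
Expected payoff of C: (2/3)·(-3) + (1/3)·5 = -1/3.
The largest is -1/3, so Row's best response is C.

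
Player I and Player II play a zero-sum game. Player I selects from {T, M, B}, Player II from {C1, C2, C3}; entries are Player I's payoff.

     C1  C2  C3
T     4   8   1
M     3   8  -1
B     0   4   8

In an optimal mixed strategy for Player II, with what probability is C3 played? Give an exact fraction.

Row minima: T → 1, M → -1, B → 0; maximin = 1.
Column maxima: C1 → 4, C2 → 8, C3 → 8; minimax = 4.
1 ≠ 4, so there is no saddle point; optimal play is mixed.
C2 is strictly dominated by C1 (it gives Player I strictly more in every row), so Player II never plays it.
With C2 eliminated, M is strictly dominated by T (T gives Player I strictly more in every remaining column), so Player I never plays it.
On the remaining 2×2 (T, B vs C1, C3):
Let Player I play T with probability p. Expected payoff against C1: 4p + 0(1−p) = 4p; against C3: 1p + 8(1−p) = −7p + 8.
Setting these equal: 4p = −7p + 8 ⇒ 11p = 8 ⇒ p = 8/11, and the value is (4)·(8/11) = 32/11.
For Player II: with q = P(C1), equating T's and B's payoffs gives 3q + 1 = −8q + 8 ⇒ q = 7/11.

4/11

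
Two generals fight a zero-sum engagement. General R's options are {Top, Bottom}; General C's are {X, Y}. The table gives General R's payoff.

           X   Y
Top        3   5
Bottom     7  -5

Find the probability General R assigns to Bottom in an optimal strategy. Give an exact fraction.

Row minima: Top → 3, Bottom → -5; maximin = 3.
Column maxima: X → 7, Y → 5; minimax = 5.
3 ≠ 5, so there is no saddle point; optimal play is mixed.
Let General R play Top with probability p. Expected payoff against X: 3p + 7(1−p) = −4p + 7; against Y: 5p + (-5)(1−p) = 10p − 5.
Setting these equal: −4p + 7 = 10p − 5 ⇒ −14p = -12 ⇒ p = 6/7, and the value is (-4)·(6/7) + 7 = 25/7.
For General C: with q = P(X), equating Top's and Bottom's payoffs gives −2q + 5 = 12q − 5 ⇒ q = 5/7.

1/7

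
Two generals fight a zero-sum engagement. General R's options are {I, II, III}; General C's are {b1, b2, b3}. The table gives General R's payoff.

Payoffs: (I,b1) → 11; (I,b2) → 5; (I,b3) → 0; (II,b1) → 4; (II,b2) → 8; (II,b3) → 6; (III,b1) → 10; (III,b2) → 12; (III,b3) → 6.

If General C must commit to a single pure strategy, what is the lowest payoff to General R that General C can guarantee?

6

Column maxima: b1 → 11, b2 → 12, b3 → 6.
The smallest of these is 6.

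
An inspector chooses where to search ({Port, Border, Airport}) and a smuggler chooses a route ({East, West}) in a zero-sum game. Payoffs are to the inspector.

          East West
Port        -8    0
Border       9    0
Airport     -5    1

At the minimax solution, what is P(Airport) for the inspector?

3/5

Row minima: Port → -8, Border → 0, Airport → -5; maximin = 0.
Column maxima: East → 9, West → 1; minimax = 1.
0 ≠ 1, so there is no saddle point; optimal play is mixed.
Port is strictly dominated by Airport, so the inspector never plays it.
On the remaining 2×2 (Border, Airport vs East, West):
Let the inspector play Border with probability p. Expected payoff against East: 9p + (-5)(1−p) = 14p − 5; against West: 0p + 1(1−p) = −p + 1.
Setting these equal: 14p − 5 = −p + 1 ⇒ 15p = 6 ⇒ p = 2/5, and the value is (14)·(2/5) − 5 = 3/5.
For the smuggler: with q = P(East), equating Border's and Airport's payoffs gives 9q = −6q + 1 ⇒ q = 1/15.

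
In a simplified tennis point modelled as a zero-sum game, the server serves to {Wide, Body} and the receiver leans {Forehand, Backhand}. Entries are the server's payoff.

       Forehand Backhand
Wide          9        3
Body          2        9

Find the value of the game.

Row minima: Wide → 3, Body → 2; maximin = 3.
Column maxima: Forehand → 9, Backhand → 9; minimax = 9.
3 ≠ 9, so there is no saddle point; optimal play is mixed.
Let the server play Wide with probability p. Expected payoff against Forehand: 9p + 2(1−p) = 7p + 2; against Backhand: 3p + 9(1−p) = −6p + 9.
Setting these equal: 7p + 2 = −6p + 9 ⇒ 13p = 7 ⇒ p = 7/13, and the value is (7)·(7/13) + 2 = 75/13.
For the receiver: with q = P(Forehand), equating Wide's and Body's payoffs gives 6q + 3 = −7q + 9 ⇒ q = 6/13.

75/13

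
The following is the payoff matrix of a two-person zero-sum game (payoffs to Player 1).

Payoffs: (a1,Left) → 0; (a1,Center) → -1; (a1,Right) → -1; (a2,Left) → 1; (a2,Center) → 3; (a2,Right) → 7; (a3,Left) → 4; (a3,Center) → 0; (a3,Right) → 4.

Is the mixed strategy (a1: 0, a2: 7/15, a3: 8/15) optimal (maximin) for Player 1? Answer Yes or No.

Against Left this mix gives (7/15)·1 + (8/15)·4 = 13/5.
Against Center this mix gives (7/15)·3 + (8/15)·0 = 7/5.
Against Right this mix gives (7/15)·7 + (8/15)·4 = 27/5.
Player 2 will play Center, holding Player 1 to 7/5. Shifting weight toward the row that does better against Center would raise this floor (the equalizing mix achieves 2 against both Center and Left), so the proposed strategy is not optimal.

No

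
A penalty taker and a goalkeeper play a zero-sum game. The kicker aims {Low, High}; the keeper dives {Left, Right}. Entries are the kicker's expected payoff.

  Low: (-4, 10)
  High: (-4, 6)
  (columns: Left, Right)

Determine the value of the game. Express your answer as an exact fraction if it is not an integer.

-4

Row minima: Low → -4, High → -4; maximin = -4.
Column maxima: Left → -4, Right → 10; minimax = -4.
Since maximin = minimax = -4, there is a saddle point and the value is -4.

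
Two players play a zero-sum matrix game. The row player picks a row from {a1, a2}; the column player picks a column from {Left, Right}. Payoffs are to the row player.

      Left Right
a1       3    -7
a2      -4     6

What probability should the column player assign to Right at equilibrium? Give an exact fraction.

7/20

Row minima: a1 → -7, a2 → -4; maximin = -4.
Column maxima: Left → 3, Right → 6; minimax = 3.
-4 ≠ 3, so there is no saddle point; optimal play is mixed.
Let the row player play a1 with probability p. Expected payoff against Left: 3p + (-4)(1−p) = 7p − 4; against Right: (-7)p + 6(1−p) = −13p + 6.
Setting these equal: 7p − 4 = −13p + 6 ⇒ 20p = 10 ⇒ p = 1/2, and the value is (7)·(1/2) − 4 = -1/2.
For the column player: with q = P(Left), equating a1's and a2's payoffs gives 10q − 7 = −10q + 6 ⇒ q = 13/20.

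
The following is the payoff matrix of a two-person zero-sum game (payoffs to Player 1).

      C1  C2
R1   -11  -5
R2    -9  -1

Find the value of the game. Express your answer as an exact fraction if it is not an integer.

Row minima: R1 → -11, R2 → -9; maximin = -9.
Column maxima: C1 → -9, C2 → -1; minimax = -9.
Since maximin = minimax = -9, there is a saddle point and the value is -9.

-9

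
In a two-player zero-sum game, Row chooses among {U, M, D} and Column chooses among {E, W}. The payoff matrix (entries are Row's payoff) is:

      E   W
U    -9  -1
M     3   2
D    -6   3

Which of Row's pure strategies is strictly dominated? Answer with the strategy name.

M gives a strictly higher payoff than U against every column: 3 > -9, 2 > -1.
So U is strictly dominated and Row never plays it.

U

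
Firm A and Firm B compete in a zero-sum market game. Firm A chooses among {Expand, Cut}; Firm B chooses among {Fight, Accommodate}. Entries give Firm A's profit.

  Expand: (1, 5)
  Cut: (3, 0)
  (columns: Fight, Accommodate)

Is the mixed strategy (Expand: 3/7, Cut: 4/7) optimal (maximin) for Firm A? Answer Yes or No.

Against Fight this mix gives (3/7)·1 + (4/7)·3 = 15/7.
Against Accommodate this mix gives (3/7)·5 + (4/7)·0 = 15/7.
All of Firm B's active replies (Fight, Accommodate) yield 15/7, and no column does worse for Firm A. The mix makes Firm B indifferent and guarantees 15/7, so it is optimal.

Yes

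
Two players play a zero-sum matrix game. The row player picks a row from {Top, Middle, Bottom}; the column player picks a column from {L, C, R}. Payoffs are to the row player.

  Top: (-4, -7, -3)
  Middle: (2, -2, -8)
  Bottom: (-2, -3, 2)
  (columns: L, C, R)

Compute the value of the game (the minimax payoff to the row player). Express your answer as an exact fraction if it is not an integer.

-28/11

Row minima: Top → -7, Middle → -8, Bottom → -3; maximin = -3.
Column maxima: L → 2, C → -2, R → 2; minimax = -2.
-3 ≠ -2, so there is no saddle point; optimal play is mixed.
Top is strictly dominated by Bottom, so the row player never plays it.
L is strictly dominated by C (it gives the row player strictly more in every row), so the column player never plays it.
On the remaining 2×2 (Middle, Bottom vs C, R):
Let the row player play Middle with probability p. Expected payoff against C: (-2)p + (-3)(1−p) = p − 3; against R: (-8)p + 2(1−p) = −10p + 2.
Setting these equal: p − 3 = −10p + 2 ⇒ 11p = 5 ⇒ p = 5/11, and the value is (1)·(5/11) − 3 = -28/11.
For the column player: with q = P(C), equating Middle's and Bottom's payoffs gives 6q − 8 = −5q + 2 ⇒ q = 10/11.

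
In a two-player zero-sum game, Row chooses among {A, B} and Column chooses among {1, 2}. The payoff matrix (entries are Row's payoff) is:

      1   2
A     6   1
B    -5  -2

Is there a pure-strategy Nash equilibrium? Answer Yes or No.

Row minima: A → 1, B → -5; maximin = 1.
Column maxima: 1 → 6, 2 → 1; minimax = 1.
maximin = minimax = 1, so a saddle point exists.

Yes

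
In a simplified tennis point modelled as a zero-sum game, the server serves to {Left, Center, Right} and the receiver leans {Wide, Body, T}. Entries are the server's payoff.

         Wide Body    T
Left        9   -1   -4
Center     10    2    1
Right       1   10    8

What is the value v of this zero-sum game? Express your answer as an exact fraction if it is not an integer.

79/16

Row minima: Left → -4, Center → 1, Right → 1; maximin = 1.
Column maxima: Wide → 10, Body → 10, T → 8; minimax = 8.
1 ≠ 8, so there is no saddle point; optimal play is mixed.
Left is strictly dominated by Center, so the server never plays it.
Body is strictly dominated by T (it gives the server strictly more in every row), so the receiver never plays it.
On the remaining 2×2 (Center, Right vs Wide, T):
Let the server play Center with probability p. Expected payoff against Wide: 10p + 1(1−p) = 9p + 1; against T: 1p + 8(1−p) = −7p + 8.
Setting these equal: 9p + 1 = −7p + 8 ⇒ 16p = 7 ⇒ p = 7/16, and the value is (9)·(7/16) + 1 = 79/16.
For the receiver: with q = P(Wide), equating Center's and Right's payoffs gives 9q + 1 = −7q + 8 ⇒ q = 7/16.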